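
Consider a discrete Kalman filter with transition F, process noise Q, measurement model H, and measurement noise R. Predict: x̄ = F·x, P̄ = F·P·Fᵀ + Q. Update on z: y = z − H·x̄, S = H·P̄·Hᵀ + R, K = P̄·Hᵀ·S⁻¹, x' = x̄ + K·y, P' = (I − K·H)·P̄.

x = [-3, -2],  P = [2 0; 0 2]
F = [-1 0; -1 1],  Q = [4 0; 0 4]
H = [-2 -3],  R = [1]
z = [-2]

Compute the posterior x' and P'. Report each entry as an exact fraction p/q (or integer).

x' = [237/121, -75/121]
P' = [402/121 -262/121; -262/121 184/121]

x̄ = F·x = [3, 1]
P̄ = F·P·Fᵀ + Q = [6 2; 2 8]
y = z − H·x̄ = [7]
S = H·P̄·Hᵀ + R = [121]
K = P̄·Hᵀ·S⁻¹ = [-18/121; -28/121]
x' = x̄ + K·y = [237/121, -75/121]
P' = (I − K·H)·P̄ = [402/121 -262/121; -262/121 184/121]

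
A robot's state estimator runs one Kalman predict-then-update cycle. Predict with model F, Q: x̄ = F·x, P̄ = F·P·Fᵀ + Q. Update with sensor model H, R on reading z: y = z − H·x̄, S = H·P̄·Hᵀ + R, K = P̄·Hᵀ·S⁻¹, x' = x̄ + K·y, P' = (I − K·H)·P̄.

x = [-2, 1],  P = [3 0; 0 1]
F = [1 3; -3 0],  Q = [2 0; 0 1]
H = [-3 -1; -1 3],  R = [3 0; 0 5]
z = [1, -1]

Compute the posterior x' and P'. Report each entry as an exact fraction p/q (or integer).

x' = [-4181/32575, -8662/32575]
P' = [10162/32575 -2001/32575; -2001/32575 15348/32575]

x̄ = F·x = [1, 6]
P̄ = F·P·Fᵀ + Q = [14 -9; -9 28]
y = z − H·x̄ = [10, -18]
S = H·P̄·Hᵀ + R = [103 30; 30 325]
K = P̄·Hᵀ·S⁻¹ = [-1899/6515 -3233/32575; -623/6515 9609/32575]
x' = x̄ + K·y = [-4181/32575, -8662/32575]
P' = (I − K·H)·P̄ = [10162/32575 -2001/32575; -2001/32575 15348/32575]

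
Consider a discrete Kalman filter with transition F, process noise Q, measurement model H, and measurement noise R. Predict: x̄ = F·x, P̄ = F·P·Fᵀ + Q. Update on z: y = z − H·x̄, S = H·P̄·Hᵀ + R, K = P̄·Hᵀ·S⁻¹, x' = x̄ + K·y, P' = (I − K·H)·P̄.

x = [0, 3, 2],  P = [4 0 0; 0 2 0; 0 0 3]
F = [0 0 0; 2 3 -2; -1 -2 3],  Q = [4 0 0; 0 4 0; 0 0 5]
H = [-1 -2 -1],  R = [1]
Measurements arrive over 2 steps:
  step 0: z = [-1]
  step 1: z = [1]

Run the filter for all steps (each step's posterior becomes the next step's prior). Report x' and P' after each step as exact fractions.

step 0: x̄ = F·x = [0, 5, 0]
step 0: P̄ = F·P·Fᵀ + Q = [4 0 0; 0 50 -38; 0 -38 44]
step 0: y = z − H·x̄ = [9]
step 0: S = H·P̄·Hᵀ + R = [97]
step 0: K = P̄·Hᵀ·S⁻¹ = [-4/97; -62/97; 32/97]
step 0: x' = x̄ + K·y = [-36/97, -73/97, 288/97]
step 0: P' = (I − K·H)·P̄ = [372/97 -248/97 128/97; -248/97 1006/97 -1702/97; 128/97 -1702/97 3244/97]
step 1: x̄ = F·x = [0, -867/97, 1046/97]
step 1: P̄ = F·P·Fᵀ + Q = [4 0 0; 0 40330/97 -45610/97; 0 -45610/97 52741/97]
step 1: y = z − H·x̄ = [-591/97]
step 1: S = H·P̄·Hᵀ + R = [32106/97]
step 1: K = P̄·Hᵀ·S⁻¹ = [-194/16053; -17525/16053; 38479/32106]
step 1: x' = x̄ + K·y = [394/5351, -12236/5351, 37257/10702]
step 1: P' = (I − K·H)·P̄ = [63436/16053 -70100/16053 76958/16053; -70100/16053 341920/16053 -596215/16053; 76958/16053 -596215/16053 2192465/32106]

step 0: x' = [-36/97, -73/97, 288/97], P' = [372/97 -248/97 128/97; -248/97 1006/97 -1702/97; 128/97 -1702/97 3244/97]
step 1: x' = [394/5351, -12236/5351, 37257/10702], P' = [63436/16053 -70100/16053 76958/16053; -70100/16053 341920/16053 -596215/16053; 76958/16053 -596215/16053 2192465/32106]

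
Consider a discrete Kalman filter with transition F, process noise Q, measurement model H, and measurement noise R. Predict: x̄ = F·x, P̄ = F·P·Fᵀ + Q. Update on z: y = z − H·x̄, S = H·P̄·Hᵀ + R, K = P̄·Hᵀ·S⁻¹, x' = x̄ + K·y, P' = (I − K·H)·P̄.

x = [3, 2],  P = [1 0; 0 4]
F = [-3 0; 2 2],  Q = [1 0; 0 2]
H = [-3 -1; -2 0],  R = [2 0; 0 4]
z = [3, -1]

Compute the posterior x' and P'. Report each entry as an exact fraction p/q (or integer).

x' = [-44/47, 1/3]
P' = [34/47 -2; -2 22/3]

x̄ = F·x = [-9, 10]
P̄ = F·P·Fᵀ + Q = [10 -6; -6 22]
y = z − H·x̄ = [-14, -19]
S = H·P̄·Hᵀ + R = [78 48; 48 44]
K = P̄·Hᵀ·S⁻¹ = [-4/47 -17/47; -2/3 1]
x' = x̄ + K·y = [-44/47, 1/3]
P' = (I − K·H)·P̄ = [34/47 -2; -2 22/3]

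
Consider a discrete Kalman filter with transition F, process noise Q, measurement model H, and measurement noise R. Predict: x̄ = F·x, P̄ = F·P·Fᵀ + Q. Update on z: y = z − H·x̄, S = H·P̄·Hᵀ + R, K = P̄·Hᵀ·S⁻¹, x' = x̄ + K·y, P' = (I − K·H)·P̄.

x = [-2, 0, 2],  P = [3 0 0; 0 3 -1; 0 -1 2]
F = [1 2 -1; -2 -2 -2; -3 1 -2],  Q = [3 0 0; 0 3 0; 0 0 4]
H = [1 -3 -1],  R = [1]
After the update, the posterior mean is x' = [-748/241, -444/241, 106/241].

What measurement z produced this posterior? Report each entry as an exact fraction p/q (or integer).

z = [2]

x̄ = F·x = [-4, 0, 2]
P̄ = F·P·Fᵀ + Q = [24 -12 6; -12 27 18; 6 18 46]
S = H·P̄·Hᵀ + R = [482]
K = P̄·Hᵀ·S⁻¹ = [27/241; -111/482; -47/241]
x' − x̄ = [216/241, -444/241, -376/241] = K·y
y = (KᵀK)⁻¹·Kᵀ·(x' − x̄) = [8]
z = y + H·x̄ = [8] + [-6] = [2]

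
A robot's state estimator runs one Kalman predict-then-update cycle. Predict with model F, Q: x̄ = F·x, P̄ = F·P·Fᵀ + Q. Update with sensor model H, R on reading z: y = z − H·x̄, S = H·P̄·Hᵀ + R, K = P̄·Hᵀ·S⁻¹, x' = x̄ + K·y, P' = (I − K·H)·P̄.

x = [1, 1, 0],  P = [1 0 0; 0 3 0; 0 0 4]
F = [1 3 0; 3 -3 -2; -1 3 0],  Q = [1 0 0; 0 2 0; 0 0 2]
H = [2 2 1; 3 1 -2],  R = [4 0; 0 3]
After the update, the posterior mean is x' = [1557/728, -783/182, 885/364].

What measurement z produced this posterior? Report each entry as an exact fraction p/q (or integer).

x̄ = F·x = [4, 0, 2]
P̄ = F·P·Fᵀ + Q = [29 -24 26; -24 54 -30; 26 -30 30]
S = H·P̄·Hᵀ + R = [158 94; 94 102]
K = P̄·Hᵀ·S⁻¹ = [1319/3640 -823/3640; -111/910 477/910; 843/1820 -991/1820]
x' − x̄ = [-1355/728, -783/182, 157/364] = K·y
y = (KᵀK)⁻¹·Kᵀ·(x' − x̄) = [-12, -11]
z = y + H·x̄ = [-12, -11] + [10, 8] = [-2, -3]

z = [-2, -3]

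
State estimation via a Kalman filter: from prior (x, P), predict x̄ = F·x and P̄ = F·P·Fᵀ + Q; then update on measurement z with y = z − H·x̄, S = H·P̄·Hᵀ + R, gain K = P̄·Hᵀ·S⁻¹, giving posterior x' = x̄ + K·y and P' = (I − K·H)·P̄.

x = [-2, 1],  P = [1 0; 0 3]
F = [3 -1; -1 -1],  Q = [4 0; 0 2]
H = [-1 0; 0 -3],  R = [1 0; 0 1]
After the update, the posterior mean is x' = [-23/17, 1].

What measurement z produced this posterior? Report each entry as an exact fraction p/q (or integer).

z = [1, -3]

x̄ = F·x = [-7, 1]
P̄ = F·P·Fᵀ + Q = [16 0; 0 6]
S = H·P̄·Hᵀ + R = [17 0; 0 55]
K = P̄·Hᵀ·S⁻¹ = [-16/17 0; 0 -18/55]
x' − x̄ = [96/17, 0] = K·y
y = (KᵀK)⁻¹·Kᵀ·(x' − x̄) = [-6, 0]
z = y + H·x̄ = [-6, 0] + [7, -3] = [1, -3]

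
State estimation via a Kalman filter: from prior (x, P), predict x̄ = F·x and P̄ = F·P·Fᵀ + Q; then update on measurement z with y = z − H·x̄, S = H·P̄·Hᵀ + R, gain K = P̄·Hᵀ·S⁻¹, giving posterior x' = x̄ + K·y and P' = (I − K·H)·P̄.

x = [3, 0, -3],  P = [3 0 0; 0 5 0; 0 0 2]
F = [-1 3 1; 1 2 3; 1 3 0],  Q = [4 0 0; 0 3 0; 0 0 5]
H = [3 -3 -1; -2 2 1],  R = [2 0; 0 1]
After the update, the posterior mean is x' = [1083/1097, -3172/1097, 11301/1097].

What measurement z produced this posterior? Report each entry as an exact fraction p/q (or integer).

x̄ = F·x = [-6, -6, 3]
P̄ = F·P·Fᵀ + Q = [54 33 42; 33 44 33; 42 33 53]
S = H·P̄·Hᵀ + R = [289 -200; -200 146]
K = P̄·Hᵀ·S⁻¹ = [1533/1097 2100/1097; 682/1097 2695/2194; 1602/1097 4915/2194]
x' − x̄ = [7665/1097, 3410/1097, 8010/1097] = K·y
y = (KᵀK)⁻¹·Kᵀ·(x' − x̄) = [5, 0]
z = y + H·x̄ = [5, 0] + [-3, 3] = [2, 3]

z = [2, 3]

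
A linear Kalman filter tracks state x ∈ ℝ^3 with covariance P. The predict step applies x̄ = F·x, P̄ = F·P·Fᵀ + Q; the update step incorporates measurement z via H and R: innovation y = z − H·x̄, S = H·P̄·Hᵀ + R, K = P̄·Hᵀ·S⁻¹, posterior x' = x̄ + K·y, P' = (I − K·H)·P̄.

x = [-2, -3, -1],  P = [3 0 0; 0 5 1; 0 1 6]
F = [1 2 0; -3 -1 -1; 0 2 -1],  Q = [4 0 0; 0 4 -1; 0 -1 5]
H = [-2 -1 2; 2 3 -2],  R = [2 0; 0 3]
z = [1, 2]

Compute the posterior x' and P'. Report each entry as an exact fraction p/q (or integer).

x' = [-13745/3274, 2735/1637, -4621/1637]
P' = [55935/3274 -1074/1637 26946/1637; -1074/1637 1934/1637 642/1637; 26946/1637 642/1637 27927/1637]

x̄ = F·x = [-8, 10, -5]
P̄ = F·P·Fᵀ + Q = [27 -21 18; -21 44 -6; 18 -6 27]
y = z − H·x̄ = [5, -22]
S = H·P̄·Hᵀ + R = [58 -84; -84 291]
K = P̄·Hᵀ·S⁻¹ = [-969/3274 -393/1637; 749/1637 790/1637; 660/1637 -12/1637]
x' = x̄ + K·y = [-13745/3274, 2735/1637, -4621/1637]
P' = (I − K·H)·P̄ = [55935/3274 -1074/1637 26946/1637; -1074/1637 1934/1637 642/1637; 26946/1637 642/1637 27927/1637]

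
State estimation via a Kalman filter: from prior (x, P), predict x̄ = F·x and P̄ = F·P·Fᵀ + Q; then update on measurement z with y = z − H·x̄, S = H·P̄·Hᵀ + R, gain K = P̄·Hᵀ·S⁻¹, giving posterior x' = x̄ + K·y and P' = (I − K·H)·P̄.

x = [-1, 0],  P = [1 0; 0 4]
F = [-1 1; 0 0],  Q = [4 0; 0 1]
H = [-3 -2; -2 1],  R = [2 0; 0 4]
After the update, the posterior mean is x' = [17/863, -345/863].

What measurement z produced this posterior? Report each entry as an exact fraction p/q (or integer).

z = [1, -1]

x̄ = F·x = [1, 0]
P̄ = F·P·Fᵀ + Q = [9 0; 0 1]
S = H·P̄·Hᵀ + R = [87 52; 52 41]
K = P̄·Hᵀ·S⁻¹ = [-171/863 -162/863; -134/863 191/863]
x' − x̄ = [-846/863, -345/863] = K·y
y = (KᵀK)⁻¹·Kᵀ·(x' − x̄) = [4, 1]
z = y + H·x̄ = [4, 1] + [-3, -2] = [1, -1]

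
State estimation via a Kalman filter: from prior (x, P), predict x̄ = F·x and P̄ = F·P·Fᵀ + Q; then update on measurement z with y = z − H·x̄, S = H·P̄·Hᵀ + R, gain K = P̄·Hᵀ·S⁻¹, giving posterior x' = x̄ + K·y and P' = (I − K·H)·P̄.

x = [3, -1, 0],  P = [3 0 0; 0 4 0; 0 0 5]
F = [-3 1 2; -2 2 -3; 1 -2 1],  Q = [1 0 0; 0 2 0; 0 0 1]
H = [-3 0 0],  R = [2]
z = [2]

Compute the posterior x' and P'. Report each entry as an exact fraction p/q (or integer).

x' = [-166/235, -2048/235, 881/235]
P' = [52/235 -4/235 -7/235; -4/235 17553/235 -8821/235; -7/235 -8821/235 11309/470]

x̄ = F·x = [-10, -8, 5]
P̄ = F·P·Fᵀ + Q = [52 -4 -7; -4 75 -37; -7 -37 25]
y = z − H·x̄ = [-28]
S = H·P̄·Hᵀ + R = [470]
K = P̄·Hᵀ·S⁻¹ = [-78/235; 6/235; 21/470]
x' = x̄ + K·y = [-166/235, -2048/235, 881/235]
P' = (I − K·H)·P̄ = [52/235 -4/235 -7/235; -4/235 17553/235 -8821/235; -7/235 -8821/235 11309/470]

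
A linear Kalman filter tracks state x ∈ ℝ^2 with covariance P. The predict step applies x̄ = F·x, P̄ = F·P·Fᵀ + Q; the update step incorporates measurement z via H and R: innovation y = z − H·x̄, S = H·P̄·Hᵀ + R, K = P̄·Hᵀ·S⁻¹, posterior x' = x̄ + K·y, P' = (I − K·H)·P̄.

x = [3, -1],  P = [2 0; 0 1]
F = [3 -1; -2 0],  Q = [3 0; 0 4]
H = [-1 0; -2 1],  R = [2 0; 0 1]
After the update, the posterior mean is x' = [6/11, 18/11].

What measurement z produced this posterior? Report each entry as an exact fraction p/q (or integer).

x̄ = F·x = [10, -6]
P̄ = F·P·Fᵀ + Q = [22 -12; -12 12]
S = H·P̄·Hᵀ + R = [24 56; 56 149]
K = P̄·Hᵀ·S⁻¹ = [-71/220 -14/55; -57/110 24/55]
x' − x̄ = [-104/11, 84/11] = K·y
y = (KᵀK)⁻¹·Kᵀ·(x' − x̄) = [8, 27]
z = y + H·x̄ = [8, 27] + [-10, -26] = [-2, 1]

z = [-2, 1]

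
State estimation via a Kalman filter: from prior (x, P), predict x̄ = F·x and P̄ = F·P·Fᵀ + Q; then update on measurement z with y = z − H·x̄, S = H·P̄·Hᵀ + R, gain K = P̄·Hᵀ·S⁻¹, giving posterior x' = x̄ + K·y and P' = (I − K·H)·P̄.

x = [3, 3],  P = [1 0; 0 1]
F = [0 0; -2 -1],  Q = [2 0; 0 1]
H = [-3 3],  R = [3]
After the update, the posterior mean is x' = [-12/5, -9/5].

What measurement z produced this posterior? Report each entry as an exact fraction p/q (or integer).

x̄ = F·x = [0, -9]
P̄ = F·P·Fᵀ + Q = [2 0; 0 6]
S = H·P̄·Hᵀ + R = [75]
K = P̄·Hᵀ·S⁻¹ = [-2/25; 6/25]
x' − x̄ = [-12/5, 36/5] = K·y
y = (KᵀK)⁻¹·Kᵀ·(x' − x̄) = [30]
z = y + H·x̄ = [30] + [-27] = [3]

z = [3]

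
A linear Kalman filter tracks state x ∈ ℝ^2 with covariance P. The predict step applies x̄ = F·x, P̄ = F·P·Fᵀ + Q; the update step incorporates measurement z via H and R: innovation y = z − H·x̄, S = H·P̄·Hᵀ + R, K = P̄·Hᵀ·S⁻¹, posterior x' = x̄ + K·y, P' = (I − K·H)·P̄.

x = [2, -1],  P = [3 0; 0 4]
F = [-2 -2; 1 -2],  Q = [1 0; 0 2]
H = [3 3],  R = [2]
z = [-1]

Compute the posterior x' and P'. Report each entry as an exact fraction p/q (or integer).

x' = [-2083/632, 1877/632]
P' = [4639/632 -4561/632; -4561/632 4623/632]

x̄ = F·x = [-2, 4]
P̄ = F·P·Fᵀ + Q = [29 10; 10 21]
y = z − H·x̄ = [-7]
S = H·P̄·Hᵀ + R = [632]
K = P̄·Hᵀ·S⁻¹ = [117/632; 93/632]
x' = x̄ + K·y = [-2083/632, 1877/632]
P' = (I − K·H)·P̄ = [4639/632 -4561/632; -4561/632 4623/632]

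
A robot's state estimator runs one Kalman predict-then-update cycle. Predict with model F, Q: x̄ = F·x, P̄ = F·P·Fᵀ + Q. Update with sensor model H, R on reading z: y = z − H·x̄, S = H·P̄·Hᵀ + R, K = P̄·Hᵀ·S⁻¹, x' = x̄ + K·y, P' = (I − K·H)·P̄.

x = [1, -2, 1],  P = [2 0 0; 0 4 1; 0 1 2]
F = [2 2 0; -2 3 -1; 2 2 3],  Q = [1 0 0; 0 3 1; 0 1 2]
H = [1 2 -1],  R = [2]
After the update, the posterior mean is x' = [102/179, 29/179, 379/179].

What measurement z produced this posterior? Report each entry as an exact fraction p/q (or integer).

z = [-1]

x̄ = F·x = [-2, -9, 1]
P̄ = F·P·Fᵀ + Q = [25 14 30; 14 43 18; 30 18 56]
S = H·P̄·Hᵀ + R = [179]
K = P̄·Hᵀ·S⁻¹ = [23/179; 82/179; 10/179]
x' − x̄ = [460/179, 1640/179, 200/179] = K·y
y = (KᵀK)⁻¹·Kᵀ·(x' − x̄) = [20]
z = y + H·x̄ = [20] + [-21] = [-1]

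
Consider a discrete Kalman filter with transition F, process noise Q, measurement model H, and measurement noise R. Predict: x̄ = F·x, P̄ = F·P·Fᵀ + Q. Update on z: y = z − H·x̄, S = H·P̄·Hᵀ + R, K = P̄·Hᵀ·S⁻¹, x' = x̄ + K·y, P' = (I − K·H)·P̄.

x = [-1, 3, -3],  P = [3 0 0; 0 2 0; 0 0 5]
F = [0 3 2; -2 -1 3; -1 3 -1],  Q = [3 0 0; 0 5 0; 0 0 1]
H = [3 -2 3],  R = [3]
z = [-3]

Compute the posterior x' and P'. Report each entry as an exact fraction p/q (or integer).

x̄ = F·x = [3, -10, 13]
P̄ = F·P·Fᵀ + Q = [41 24 8; 24 64 -15; 8 -15 27]
y = z − H·x̄ = [-71]
S = H·P̄·Hᵀ + R = [907]
K = P̄·Hᵀ·S⁻¹ = [99/907; -101/907; 135/907]
x' = x̄ + K·y = [-4308/907, -1899/907, 2206/907]
P' = (I − K·H)·P̄ = [27386/907 31767/907 -6109/907; 31767/907 47847/907 30/907; -6109/907 30/907 6264/907]

x' = [-4308/907, -1899/907, 2206/907]
P' = [27386/907 31767/907 -6109/907; 31767/907 47847/907 30/907; -6109/907 30/907 6264/907]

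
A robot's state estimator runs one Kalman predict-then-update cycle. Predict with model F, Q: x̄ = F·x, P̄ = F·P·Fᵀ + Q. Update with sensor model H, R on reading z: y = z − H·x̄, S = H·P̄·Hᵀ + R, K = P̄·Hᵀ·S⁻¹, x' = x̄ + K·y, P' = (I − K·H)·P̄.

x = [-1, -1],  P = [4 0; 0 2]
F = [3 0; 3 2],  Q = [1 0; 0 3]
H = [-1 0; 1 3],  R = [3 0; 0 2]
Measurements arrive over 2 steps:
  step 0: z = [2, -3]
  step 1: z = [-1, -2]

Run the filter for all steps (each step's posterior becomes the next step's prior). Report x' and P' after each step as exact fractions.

step 0: x' = [-7699/6095, -3832/6095], P' = [12183/6095 -3771/6095; -3771/6095 2497/6095]
step 1: x' = [7153741/9339367, -8920429/9339367], P' = [14661471/9339367 -4133547/9339367; -4133547/9339367 3142493/9339367]

step 0: x̄ = F·x = [-3, -5]
step 0: P̄ = F·P·Fᵀ + Q = [37 36; 36 47]
step 0: y = z − H·x̄ = [-1, 15]
step 0: S = H·P̄·Hᵀ + R = [40 -145; -145 678]
step 0: K = P̄·Hᵀ·S⁻¹ = [-4061/6095 87/1219; 1257/6095 372/1219]
step 0: x' = x̄ + K·y = [-7699/6095, -3832/6095]
step 0: P' = (I − K·H)·P̄ = [12183/6095 -3771/6095; -3771/6095 2497/6095]
step 1: x̄ = F·x = [-23097/6095, -30761/6095]
step 1: P̄ = F·P·Fᵀ + Q = [115742/6095 87021/6095; 87021/6095 92668/6095]
step 1: y = z − H·x̄ = [-29192/6095, 20638/1219]
step 1: S = H·P̄·Hᵀ + R = [134027/6095 -75361/1219; -75361/1219 296814/1219]
step 1: K = P̄·Hᵀ·S⁻¹ = [-4887157/9339367 1130415/9339367; 1377849/9339367 2646966/9339367]
step 1: x' = x̄ + K·y = [7153741/9339367, -8920429/9339367]
step 1: P' = (I − K·H)·P̄ = [14661471/9339367 -4133547/9339367; -4133547/9339367 3142493/9339367]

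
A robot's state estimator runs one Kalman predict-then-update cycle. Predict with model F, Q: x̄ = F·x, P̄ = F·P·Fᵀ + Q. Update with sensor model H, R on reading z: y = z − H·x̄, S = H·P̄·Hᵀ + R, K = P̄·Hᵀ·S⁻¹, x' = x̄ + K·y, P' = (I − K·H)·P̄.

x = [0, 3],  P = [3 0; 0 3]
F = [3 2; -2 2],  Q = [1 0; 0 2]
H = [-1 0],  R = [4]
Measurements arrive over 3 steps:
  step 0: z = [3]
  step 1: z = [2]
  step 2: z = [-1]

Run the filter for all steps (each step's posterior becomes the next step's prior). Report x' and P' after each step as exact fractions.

step 0: x̄ = F·x = [6, 6]
step 0: P̄ = F·P·Fᵀ + Q = [40 -6; -6 26]
step 0: y = z − H·x̄ = [9]
step 0: S = H·P̄·Hᵀ + R = [44]
step 0: K = P̄·Hᵀ·S⁻¹ = [-10/11; 3/22]
step 0: x' = x̄ + K·y = [-24/11, 159/22]
step 0: P' = (I − K·H)·P̄ = [40/11 -6/11; -6/11 277/11]
step 1: x̄ = F·x = [87/11, 207/11]
step 1: P̄ = F·P·Fᵀ + Q = [1407/11 856/11; 856/11 1338/11]
step 1: y = z − H·x̄ = [109/11]
step 1: S = H·P̄·Hᵀ + R = [1451/11]
step 1: K = P̄·Hᵀ·S⁻¹ = [-1407/1451; -856/1451]
step 1: x' = x̄ + K·y = [-2466/1451, 18823/1451]
step 1: P' = (I − K·H)·P̄ = [5628/1451 3424/1451; 3424/1451 109882/1451]
step 2: x̄ = F·x = [30248/1451, 42578/1451]
step 2: P̄ = F·P·Fᵀ + Q = [532719/1451 412608/1451; 412608/1451 437550/1451]
step 2: y = z − H·x̄ = [28797/1451]
step 2: S = H·P̄·Hᵀ + R = [538523/1451]
step 2: K = P̄·Hᵀ·S⁻¹ = [-532719/538523; -412608/538523]
step 2: x' = x̄ + K·y = [653711/538523, 7613618/538523]
step 2: P' = (I − K·H)·P̄ = [2130876/538523 1650432/538523; 1650432/538523 45062286/538523]

step 0: x' = [-24/11, 159/22], P' = [40/11 -6/11; -6/11 277/11]
step 1: x' = [-2466/1451, 18823/1451], P' = [5628/1451 3424/1451; 3424/1451 109882/1451]
step 2: x' = [653711/538523, 7613618/538523], P' = [2130876/538523 1650432/538523; 1650432/538523 45062286/538523]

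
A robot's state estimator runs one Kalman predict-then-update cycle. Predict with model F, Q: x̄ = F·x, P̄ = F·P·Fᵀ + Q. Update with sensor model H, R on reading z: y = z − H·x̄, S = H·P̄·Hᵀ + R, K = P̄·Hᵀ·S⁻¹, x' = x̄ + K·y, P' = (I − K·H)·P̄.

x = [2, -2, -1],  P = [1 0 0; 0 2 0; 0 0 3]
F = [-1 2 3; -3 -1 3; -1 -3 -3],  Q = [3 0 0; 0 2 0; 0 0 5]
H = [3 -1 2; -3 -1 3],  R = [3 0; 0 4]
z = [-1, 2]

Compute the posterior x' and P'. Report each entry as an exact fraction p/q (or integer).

x̄ = F·x = [-9, -7, 7]
P̄ = F·P·Fᵀ + Q = [39 26 -38; 26 40 -18; -38 -18 51]
y = z − H·x̄ = [5, -53]
S = H·P̄·Hᵀ + R = [58 -29; -29 1802]
K = P̄·Hᵀ·S⁻¹ = [19577/103675 -499/3575; -1384/103675 -342/3575; 19077/103675 576/3575]
x' = x̄ + K·y = [-68227/103675, -206991/103675, -64202/103675]
P' = (I − K·H)·P̄ = [30623/103675 167384/103675 67123/103675; 167384/103675 2443872/103675 968784/103675; 67123/103675 968784/103675 412323/103675]

x' = [-68227/103675, -206991/103675, -64202/103675]
P' = [30623/103675 167384/103675 67123/103675; 167384/103675 2443872/103675 968784/103675; 67123/103675 968784/103675 412323/103675]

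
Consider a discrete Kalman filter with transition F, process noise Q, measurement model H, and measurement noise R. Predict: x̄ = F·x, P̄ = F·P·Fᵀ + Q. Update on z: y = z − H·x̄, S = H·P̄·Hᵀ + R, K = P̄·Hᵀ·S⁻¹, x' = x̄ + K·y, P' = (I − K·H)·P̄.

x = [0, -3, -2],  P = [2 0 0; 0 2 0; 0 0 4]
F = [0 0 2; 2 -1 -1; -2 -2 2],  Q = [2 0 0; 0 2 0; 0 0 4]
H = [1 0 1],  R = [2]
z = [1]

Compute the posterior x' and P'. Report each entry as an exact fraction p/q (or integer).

x̄ = F·x = [-4, 5, 2]
P̄ = F·P·Fᵀ + Q = [18 -8 16; -8 16 -12; 16 -12 36]
y = z − H·x̄ = [3]
S = H·P̄·Hᵀ + R = [88]
K = P̄·Hᵀ·S⁻¹ = [17/44; -5/22; 13/22]
x' = x̄ + K·y = [-125/44, 95/22, 83/22]
P' = (I − K·H)·P̄ = [107/22 -3/11 -45/11; -3/11 126/11 -2/11; -45/11 -2/11 58/11]

x' = [-125/44, 95/22, 83/22]
P' = [107/22 -3/11 -45/11; -3/11 126/11 -2/11; -45/11 -2/11 58/11]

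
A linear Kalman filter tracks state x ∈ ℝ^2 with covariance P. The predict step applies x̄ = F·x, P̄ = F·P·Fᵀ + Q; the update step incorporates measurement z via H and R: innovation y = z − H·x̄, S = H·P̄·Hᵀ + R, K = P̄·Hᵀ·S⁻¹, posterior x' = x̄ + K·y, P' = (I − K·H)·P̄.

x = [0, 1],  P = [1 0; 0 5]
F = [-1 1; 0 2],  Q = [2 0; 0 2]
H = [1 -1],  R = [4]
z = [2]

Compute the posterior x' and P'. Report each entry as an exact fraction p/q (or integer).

x' = [4/7, -4/7]
P' = [54/7 58/7; 58/7 82/7]

x̄ = F·x = [1, 2]
P̄ = F·P·Fᵀ + Q = [8 10; 10 22]
y = z − H·x̄ = [3]
S = H·P̄·Hᵀ + R = [14]
K = P̄·Hᵀ·S⁻¹ = [-1/7; -6/7]
x' = x̄ + K·y = [4/7, -4/7]
P' = (I − K·H)·P̄ = [54/7 58/7; 58/7 82/7]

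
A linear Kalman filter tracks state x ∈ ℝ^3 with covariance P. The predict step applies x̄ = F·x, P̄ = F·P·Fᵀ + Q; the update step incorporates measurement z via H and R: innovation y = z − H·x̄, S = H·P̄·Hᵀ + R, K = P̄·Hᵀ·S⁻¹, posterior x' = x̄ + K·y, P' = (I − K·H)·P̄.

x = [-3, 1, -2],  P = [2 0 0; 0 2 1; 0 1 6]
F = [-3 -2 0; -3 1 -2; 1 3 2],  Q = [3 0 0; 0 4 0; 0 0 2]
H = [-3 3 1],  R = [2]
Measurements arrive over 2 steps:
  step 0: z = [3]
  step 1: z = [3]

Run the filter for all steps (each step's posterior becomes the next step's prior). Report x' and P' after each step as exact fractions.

step 0: x̄ = F·x = [7, 14, -4]
step 0: P̄ = F·P·Fᵀ + Q = [29 18 -22; 18 44 -28; -22 -28 58]
step 0: y = z − H·x̄ = [-14]
step 0: S = H·P̄·Hᵀ + R = [357]
step 0: K = P̄·Hᵀ·S⁻¹ = [-55/357; 50/357; 40/357]
step 0: x' = x̄ + K·y = [467/51, 614/51, -284/51]
step 0: P' = (I − K·H)·P̄ = [7328/357 9176/357 -5654/357; 9176/357 13208/357 -11996/357; -5654/357 -11996/357 19106/357]
step 1: x̄ = F·x = [-2629/51, -73/17, 1741/51]
step 1: P̄ = F·P·Fᵀ + Q = [229967/357 -4948/119 -17180/51; -4948/119 27364/119 -1856/17; -17180/51 -1856/17 13118/51]
step 1: y = z − H·x̄ = [-8818/51]
step 1: S = H·P̄·Hᵀ + R = [522281/51]
step 1: K = P̄·Hᵀ·S⁻¹ = [-122099/522281; 35976/522281; 47954/522281]
step 1: x' = x̄ + K·y = [-5811917/522281, -8463057/522281, 9537899/522281]
step 1: P' = (I − K·H)·P̄ = [308828120/3655967 450896004/3655967 -61130434/522281; 450896004/3655967 663042820/3655967 -90848112/522281; -61130434/522281 -90848112/522281 89248942/522281]

step 0: x' = [467/51, 614/51, -284/51], P' = [7328/357 9176/357 -5654/357; 9176/357 13208/357 -11996/357; -5654/357 -11996/357 19106/357]
step 1: x' = [-5811917/522281, -8463057/522281, 9537899/522281], P' = [308828120/3655967 450896004/3655967 -61130434/522281; 450896004/3655967 663042820/3655967 -90848112/522281; -61130434/522281 -90848112/522281 89248942/522281]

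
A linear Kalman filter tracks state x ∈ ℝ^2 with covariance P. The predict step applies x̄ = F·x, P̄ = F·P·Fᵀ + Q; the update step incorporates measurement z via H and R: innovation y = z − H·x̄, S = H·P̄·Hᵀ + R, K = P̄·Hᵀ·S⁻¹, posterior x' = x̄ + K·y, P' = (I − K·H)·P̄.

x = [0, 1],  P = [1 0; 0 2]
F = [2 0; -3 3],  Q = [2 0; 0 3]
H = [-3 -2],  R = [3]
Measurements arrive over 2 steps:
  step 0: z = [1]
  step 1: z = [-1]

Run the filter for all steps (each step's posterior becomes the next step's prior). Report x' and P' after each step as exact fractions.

step 0: x' = [-2/5, 1/5], P' = [198/35 -42/5; -42/5 66/5]
step 1: x' = [-646/847, 199/121], P' = [5882/847 -9060/847; -9060/847 14577/847]

step 0: x̄ = F·x = [0, 3]
step 0: P̄ = F·P·Fᵀ + Q = [6 -6; -6 30]
step 0: y = z − H·x̄ = [7]
step 0: S = H·P̄·Hᵀ + R = [105]
step 0: K = P̄·Hᵀ·S⁻¹ = [-2/35; -2/5]
step 0: x' = x̄ + K·y = [-2/5, 1/5]
step 0: P' = (I − K·H)·P̄ = [198/35 -42/5; -42/5 66/5]
step 1: x̄ = F·x = [-4/5, 9/5]
step 1: P̄ = F·P·Fᵀ + Q = [862/35 -2952/35; -2952/35 11337/35]
step 1: y = z − H·x̄ = [1/5]
step 1: S = H·P̄·Hᵀ + R = [2541/5]
step 1: K = P̄·Hᵀ·S⁻¹ = [158/847; -94/121]
step 1: x' = x̄ + K·y = [-646/847, 199/121]
step 1: P' = (I − K·H)·P̄ = [5882/847 -9060/847; -9060/847 14577/847]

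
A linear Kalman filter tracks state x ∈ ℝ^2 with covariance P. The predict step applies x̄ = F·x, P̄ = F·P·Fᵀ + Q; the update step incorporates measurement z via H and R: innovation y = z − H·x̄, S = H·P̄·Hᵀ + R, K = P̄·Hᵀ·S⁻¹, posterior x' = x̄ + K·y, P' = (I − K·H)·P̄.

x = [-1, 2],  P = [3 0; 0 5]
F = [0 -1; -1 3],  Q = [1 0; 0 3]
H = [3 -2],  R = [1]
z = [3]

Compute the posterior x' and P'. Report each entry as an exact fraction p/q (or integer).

x̄ = F·x = [-2, 7]
P̄ = F·P·Fᵀ + Q = [6 -15; -15 51]
y = z − H·x̄ = [23]
S = H·P̄·Hᵀ + R = [439]
K = P̄·Hᵀ·S⁻¹ = [48/439; -147/439]
x' = x̄ + K·y = [226/439, -308/439]
P' = (I − K·H)·P̄ = [330/439 471/439; 471/439 780/439]

x' = [226/439, -308/439]
P' = [330/439 471/439; 471/439 780/439]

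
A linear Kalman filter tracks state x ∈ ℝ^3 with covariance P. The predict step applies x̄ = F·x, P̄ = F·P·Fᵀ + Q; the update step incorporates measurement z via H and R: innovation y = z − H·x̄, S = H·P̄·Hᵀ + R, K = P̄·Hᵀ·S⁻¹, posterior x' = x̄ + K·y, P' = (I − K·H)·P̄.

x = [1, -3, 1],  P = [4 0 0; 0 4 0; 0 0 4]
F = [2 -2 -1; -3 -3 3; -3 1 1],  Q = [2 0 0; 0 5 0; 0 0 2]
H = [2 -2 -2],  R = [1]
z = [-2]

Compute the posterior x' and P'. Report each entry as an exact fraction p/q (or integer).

x̄ = F·x = [7, 9, -5]
P̄ = F·P·Fᵀ + Q = [38 -12 -36; -12 113 36; -36 36 46]
y = z − H·x̄ = [-8]
S = H·P̄·Hᵀ + R = [1461]
K = P̄·Hᵀ·S⁻¹ = [172/1461; -322/1461; -236/1461]
x' = x̄ + K·y = [8851/1461, 15725/1461, -5417/1461]
P' = (I − K·H)·P̄ = [25934/1461 37852/1461 -12004/1461; 37852/1461 61409/1461 -23396/1461; -12004/1461 -23396/1461 11510/1461]

x' = [8851/1461, 15725/1461, -5417/1461]
P' = [25934/1461 37852/1461 -12004/1461; 37852/1461 61409/1461 -23396/1461; -12004/1461 -23396/1461 11510/1461]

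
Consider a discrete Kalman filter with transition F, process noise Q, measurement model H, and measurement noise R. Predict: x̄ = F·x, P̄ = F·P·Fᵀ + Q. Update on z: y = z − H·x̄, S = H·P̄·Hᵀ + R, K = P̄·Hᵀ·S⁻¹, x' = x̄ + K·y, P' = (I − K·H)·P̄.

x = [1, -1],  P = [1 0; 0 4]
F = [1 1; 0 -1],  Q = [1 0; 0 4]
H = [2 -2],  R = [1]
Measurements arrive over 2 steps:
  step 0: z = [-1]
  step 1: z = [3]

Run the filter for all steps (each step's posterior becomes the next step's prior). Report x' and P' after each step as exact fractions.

step 0: x̄ = F·x = [0, 1]
step 0: P̄ = F·P·Fᵀ + Q = [6 -4; -4 8]
step 0: y = z − H·x̄ = [1]
step 0: S = H·P̄·Hᵀ + R = [89]
step 0: K = P̄·Hᵀ·S⁻¹ = [20/89; -24/89]
step 0: x' = x̄ + K·y = [20/89, 65/89]
step 0: P' = (I − K·H)·P̄ = [134/89 124/89; 124/89 136/89]
step 1: x̄ = F·x = [85/89, -65/89]
step 1: P̄ = F·P·Fᵀ + Q = [607/89 -260/89; -260/89 492/89]
step 1: y = z − H·x̄ = [-33/89]
step 1: S = H·P̄·Hᵀ + R = [6565/89]
step 1: K = P̄·Hᵀ·S⁻¹ = [1734/6565; -1504/6565]
step 1: x' = x̄ + K·y = [5627/6565, -4237/6565]
step 1: P' = (I − K·H)·P̄ = [10991/6565 10124/6565; 10124/6565 10876/6565]

step 0: x' = [20/89, 65/89], P' = [134/89 124/89; 124/89 136/89]
step 1: x' = [5627/6565, -4237/6565], P' = [10991/6565 10124/6565; 10124/6565 10876/6565]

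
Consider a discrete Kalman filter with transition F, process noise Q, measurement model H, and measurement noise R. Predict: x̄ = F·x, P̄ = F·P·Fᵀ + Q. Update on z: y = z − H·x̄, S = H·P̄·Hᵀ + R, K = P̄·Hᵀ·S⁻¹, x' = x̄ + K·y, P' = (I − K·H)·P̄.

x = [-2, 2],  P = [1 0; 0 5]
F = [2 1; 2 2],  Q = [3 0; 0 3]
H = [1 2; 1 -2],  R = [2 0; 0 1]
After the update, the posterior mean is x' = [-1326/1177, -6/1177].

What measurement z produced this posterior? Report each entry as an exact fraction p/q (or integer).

z = [-1, -1]

x̄ = F·x = [-2, 0]
P̄ = F·P·Fᵀ + Q = [12 14; 14 27]
S = H·P̄·Hᵀ + R = [178 -96; -96 65]
K = P̄·Hᵀ·S⁻¹ = [532/1177 496/1177; 290/1177 -296/1177]
x' − x̄ = [1028/1177, -6/1177] = K·y
y = (KᵀK)⁻¹·Kᵀ·(x' − x̄) = [1, 1]
z = y + H·x̄ = [1, 1] + [-2, -2] = [-1, -1]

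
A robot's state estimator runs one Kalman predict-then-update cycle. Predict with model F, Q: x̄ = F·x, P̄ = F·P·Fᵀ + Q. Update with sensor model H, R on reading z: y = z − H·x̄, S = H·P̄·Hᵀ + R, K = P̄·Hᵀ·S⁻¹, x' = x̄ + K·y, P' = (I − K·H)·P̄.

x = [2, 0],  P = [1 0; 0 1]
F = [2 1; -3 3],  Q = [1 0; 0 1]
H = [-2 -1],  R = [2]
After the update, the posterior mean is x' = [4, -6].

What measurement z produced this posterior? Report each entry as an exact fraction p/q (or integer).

x̄ = F·x = [4, -6]
P̄ = F·P·Fᵀ + Q = [6 -3; -3 19]
S = H·P̄·Hᵀ + R = [33]
K = P̄·Hᵀ·S⁻¹ = [-3/11; -13/33]
x' − x̄ = [0, 0] = K·y
y = (KᵀK)⁻¹·Kᵀ·(x' − x̄) = [0]
z = y + H·x̄ = [0] + [-2] = [-2]

z = [-2]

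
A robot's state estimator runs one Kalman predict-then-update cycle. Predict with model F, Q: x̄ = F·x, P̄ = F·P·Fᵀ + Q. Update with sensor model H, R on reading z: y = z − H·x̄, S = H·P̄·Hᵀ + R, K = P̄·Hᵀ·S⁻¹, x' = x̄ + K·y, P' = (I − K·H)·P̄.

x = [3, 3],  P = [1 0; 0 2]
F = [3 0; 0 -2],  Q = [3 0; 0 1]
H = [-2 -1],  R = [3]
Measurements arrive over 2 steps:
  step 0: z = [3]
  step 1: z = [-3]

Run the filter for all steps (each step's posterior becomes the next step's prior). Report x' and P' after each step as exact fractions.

step 0: x' = [3, -33/4], P' = [12/5 -18/5; -18/5 153/20]
step 1: x' = [-1278/1097, 12639/2194], P' = [1923/1097 -2784/1097; -2784/1097 6690/1097]

step 0: x̄ = F·x = [9, -6]
step 0: P̄ = F·P·Fᵀ + Q = [12 0; 0 9]
step 0: y = z − H·x̄ = [15]
step 0: S = H·P̄·Hᵀ + R = [60]
step 0: K = P̄·Hᵀ·S⁻¹ = [-2/5; -3/20]
step 0: x' = x̄ + K·y = [3, -33/4]
step 0: P' = (I − K·H)·P̄ = [12/5 -18/5; -18/5 153/20]
step 1: x̄ = F·x = [9, 33/2]
step 1: P̄ = F·P·Fᵀ + Q = [123/5 108/5; 108/5 158/5]
step 1: y = z − H·x̄ = [63/2]
step 1: S = H·P̄·Hᵀ + R = [1097/5]
step 1: K = P̄·Hᵀ·S⁻¹ = [-354/1097; -374/1097]
step 1: x' = x̄ + K·y = [-1278/1097, 12639/2194]
step 1: P' = (I − K·H)·P̄ = [1923/1097 -2784/1097; -2784/1097 6690/1097]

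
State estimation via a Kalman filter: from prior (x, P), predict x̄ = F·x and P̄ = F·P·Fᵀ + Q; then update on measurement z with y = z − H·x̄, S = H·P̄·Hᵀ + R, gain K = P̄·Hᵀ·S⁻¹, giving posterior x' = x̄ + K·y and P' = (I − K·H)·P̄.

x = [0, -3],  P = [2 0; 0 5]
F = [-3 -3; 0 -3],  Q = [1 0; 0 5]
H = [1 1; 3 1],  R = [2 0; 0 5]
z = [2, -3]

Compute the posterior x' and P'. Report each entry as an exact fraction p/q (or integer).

x' = [-6779/3761, 12259/3761]
P' = [8865/7522 -12475/7522; -12475/7522 27525/7522]

x̄ = F·x = [9, 9]
P̄ = F·P·Fᵀ + Q = [64 45; 45 50]
y = z − H·x̄ = [-16, -39]
S = H·P̄·Hᵀ + R = [206 422; 422 901]
K = P̄·Hᵀ·S⁻¹ = [-1805/7522 1412/3761; 7525/7522 -990/3761]
x' = x̄ + K·y = [-6779/3761, 12259/3761]
P' = (I − K·H)·P̄ = [8865/7522 -12475/7522; -12475/7522 27525/7522]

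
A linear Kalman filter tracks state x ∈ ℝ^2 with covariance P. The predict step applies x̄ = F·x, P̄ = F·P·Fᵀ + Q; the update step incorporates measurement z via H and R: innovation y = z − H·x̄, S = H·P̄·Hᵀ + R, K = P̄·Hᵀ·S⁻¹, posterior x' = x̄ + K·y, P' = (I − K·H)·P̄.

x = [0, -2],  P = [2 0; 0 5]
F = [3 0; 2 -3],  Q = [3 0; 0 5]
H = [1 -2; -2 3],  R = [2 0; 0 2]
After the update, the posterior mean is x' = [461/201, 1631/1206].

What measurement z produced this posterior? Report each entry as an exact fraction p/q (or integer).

x̄ = F·x = [0, 6]
P̄ = F·P·Fᵀ + Q = [21 12; 12 58]
S = H·P̄·Hᵀ + R = [207 -306; -306 464]
K = P̄·Hᵀ·S⁻¹ = [-269/201 -60/67; -589/603 -43/134]
x' − x̄ = [461/201, -5605/1206] = K·y
y = (KᵀK)⁻¹·Kᵀ·(x' − x̄) = [11, -19]
z = y + H·x̄ = [11, -19] + [-12, 18] = [-1, -1]

z = [-1, -1]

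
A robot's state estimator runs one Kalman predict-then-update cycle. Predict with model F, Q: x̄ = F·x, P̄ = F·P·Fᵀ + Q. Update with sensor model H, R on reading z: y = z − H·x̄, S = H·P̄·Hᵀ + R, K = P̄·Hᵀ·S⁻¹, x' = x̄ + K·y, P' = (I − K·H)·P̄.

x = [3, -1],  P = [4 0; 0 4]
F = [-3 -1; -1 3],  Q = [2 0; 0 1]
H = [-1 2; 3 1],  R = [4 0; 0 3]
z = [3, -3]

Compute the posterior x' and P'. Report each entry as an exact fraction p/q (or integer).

x̄ = F·x = [-8, -6]
P̄ = F·P·Fᵀ + Q = [42 0; 0 41]
y = z − H·x̄ = [7, 27]
S = H·P̄·Hᵀ + R = [210 -44; -44 422]
K = P̄·Hᵀ·S⁻¹ = [-3045/21671 6153/21671; 9102/21671 6109/43342]
x' = x̄ + K·y = [-28552/21671, 32319/43342]
P' = (I − K·H)·P̄ = [7014/21671 -2583/21671; -2583/21671 33825/43342]

x' = [-28552/21671, 32319/43342]
P' = [7014/21671 -2583/21671; -2583/21671 33825/43342]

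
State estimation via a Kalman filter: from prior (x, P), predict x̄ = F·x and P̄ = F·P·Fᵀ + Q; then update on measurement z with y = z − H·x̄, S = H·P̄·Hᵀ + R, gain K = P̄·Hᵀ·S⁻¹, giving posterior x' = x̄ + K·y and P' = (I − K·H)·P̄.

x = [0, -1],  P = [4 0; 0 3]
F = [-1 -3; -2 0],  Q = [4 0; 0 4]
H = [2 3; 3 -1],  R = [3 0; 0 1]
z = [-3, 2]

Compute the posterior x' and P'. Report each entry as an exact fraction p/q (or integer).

x' = [21945/78236, -22929/19559]
P' = [7737/78236 483/19559; 483/19559 4944/19559]

x̄ = F·x = [3, 0]
P̄ = F·P·Fᵀ + Q = [35 8; 8 20]
y = z − H·x̄ = [-9, -7]
S = H·P̄·Hᵀ + R = [419 206; 206 288]
K = P̄·Hᵀ·S⁻¹ = [3545/39118 21279/78236; 5266/19559 -3495/19559]
x' = x̄ + K·y = [21945/78236, -22929/19559]
P' = (I − K·H)·P̄ = [7737/78236 483/19559; 483/19559 4944/19559]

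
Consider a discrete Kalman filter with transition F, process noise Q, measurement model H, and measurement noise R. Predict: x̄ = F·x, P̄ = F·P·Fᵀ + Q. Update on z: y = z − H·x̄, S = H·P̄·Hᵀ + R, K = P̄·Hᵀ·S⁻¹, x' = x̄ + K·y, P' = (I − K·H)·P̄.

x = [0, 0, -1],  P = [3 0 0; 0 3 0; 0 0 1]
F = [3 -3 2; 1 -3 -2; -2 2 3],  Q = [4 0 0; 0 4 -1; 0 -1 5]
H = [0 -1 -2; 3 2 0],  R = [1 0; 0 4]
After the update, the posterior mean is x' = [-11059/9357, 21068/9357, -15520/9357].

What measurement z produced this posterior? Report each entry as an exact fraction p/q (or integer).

z = [1, 1]

x̄ = F·x = [-2, 2, -3]
P̄ = F·P·Fᵀ + Q = [62 32 -30; 32 38 -31; -30 -31 38]
S = H·P̄·Hᵀ + R = [67 132; 132 1098]
K = P̄·Hᵀ·S⁻¹ = [-376/9357 6527/28071; 608/9357 4178/28071; -4891/9357 -2122/28071]
x' − x̄ = [7655/9357, 2354/9357, 12551/9357] = K·y
y = (KᵀK)⁻¹·Kᵀ·(x' − x̄) = [-3, 3]
z = y + H·x̄ = [-3, 3] + [4, -2] = [1, 1]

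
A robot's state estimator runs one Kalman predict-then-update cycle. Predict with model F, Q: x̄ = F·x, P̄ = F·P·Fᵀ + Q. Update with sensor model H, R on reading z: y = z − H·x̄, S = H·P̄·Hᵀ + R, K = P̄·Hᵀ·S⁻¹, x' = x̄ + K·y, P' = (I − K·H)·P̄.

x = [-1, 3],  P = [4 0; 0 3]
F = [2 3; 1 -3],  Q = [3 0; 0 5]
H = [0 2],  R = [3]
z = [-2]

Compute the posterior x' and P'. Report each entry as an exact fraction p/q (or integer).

x' = [115/49, -58/49]
P' = [5318/147 -19/49; -19/49 36/49]

x̄ = F·x = [7, -10]
P̄ = F·P·Fᵀ + Q = [46 -19; -19 36]
y = z − H·x̄ = [18]
S = H·P̄·Hᵀ + R = [147]
K = P̄·Hᵀ·S⁻¹ = [-38/147; 24/49]
x' = x̄ + K·y = [115/49, -58/49]
P' = (I − K·H)·P̄ = [5318/147 -19/49; -19/49 36/49]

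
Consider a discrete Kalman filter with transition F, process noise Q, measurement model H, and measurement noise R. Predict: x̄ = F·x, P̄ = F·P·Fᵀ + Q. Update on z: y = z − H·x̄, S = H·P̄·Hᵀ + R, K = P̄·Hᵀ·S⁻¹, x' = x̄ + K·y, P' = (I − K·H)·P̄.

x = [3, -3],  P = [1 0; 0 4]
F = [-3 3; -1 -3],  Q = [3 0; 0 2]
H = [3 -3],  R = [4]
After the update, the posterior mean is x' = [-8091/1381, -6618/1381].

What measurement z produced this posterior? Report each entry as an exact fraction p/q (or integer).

z = [-3]

x̄ = F·x = [-18, 6]
P̄ = F·P·Fᵀ + Q = [48 -33; -33 39]
S = H·P̄·Hᵀ + R = [1381]
K = P̄·Hᵀ·S⁻¹ = [243/1381; -216/1381]
x' − x̄ = [16767/1381, -14904/1381] = K·y
y = (KᵀK)⁻¹·Kᵀ·(x' − x̄) = [69]
z = y + H·x̄ = [69] + [-72] = [-3]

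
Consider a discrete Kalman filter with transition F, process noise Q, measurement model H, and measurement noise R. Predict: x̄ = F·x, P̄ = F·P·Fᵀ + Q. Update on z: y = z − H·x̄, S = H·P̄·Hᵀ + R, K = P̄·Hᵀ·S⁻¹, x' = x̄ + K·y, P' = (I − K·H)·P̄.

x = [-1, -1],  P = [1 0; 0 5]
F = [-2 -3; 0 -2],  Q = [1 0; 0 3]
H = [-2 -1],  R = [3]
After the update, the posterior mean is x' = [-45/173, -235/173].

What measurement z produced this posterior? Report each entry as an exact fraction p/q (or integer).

x̄ = F·x = [5, 2]
P̄ = F·P·Fᵀ + Q = [50 30; 30 23]
S = H·P̄·Hᵀ + R = [346]
K = P̄·Hᵀ·S⁻¹ = [-65/173; -83/346]
x' − x̄ = [-910/173, -581/173] = K·y
y = (KᵀK)⁻¹·Kᵀ·(x' − x̄) = [14]
z = y + H·x̄ = [14] + [-12] = [2]

z = [2]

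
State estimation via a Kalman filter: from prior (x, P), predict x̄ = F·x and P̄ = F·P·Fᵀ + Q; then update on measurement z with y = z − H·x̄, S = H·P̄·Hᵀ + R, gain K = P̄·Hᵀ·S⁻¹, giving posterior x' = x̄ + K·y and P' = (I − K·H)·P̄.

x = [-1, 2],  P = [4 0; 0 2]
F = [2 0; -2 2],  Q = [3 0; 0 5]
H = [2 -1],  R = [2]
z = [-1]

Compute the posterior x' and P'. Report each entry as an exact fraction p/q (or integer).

x̄ = F·x = [-2, 6]
P̄ = F·P·Fᵀ + Q = [19 -16; -16 29]
y = z − H·x̄ = [9]
S = H·P̄·Hᵀ + R = [171]
K = P̄·Hᵀ·S⁻¹ = [6/19; -61/171]
x' = x̄ + K·y = [16/19, 53/19]
P' = (I − K·H)·P̄ = [37/19 62/19; 62/19 1238/171]

x' = [16/19, 53/19]
P' = [37/19 62/19; 62/19 1238/171]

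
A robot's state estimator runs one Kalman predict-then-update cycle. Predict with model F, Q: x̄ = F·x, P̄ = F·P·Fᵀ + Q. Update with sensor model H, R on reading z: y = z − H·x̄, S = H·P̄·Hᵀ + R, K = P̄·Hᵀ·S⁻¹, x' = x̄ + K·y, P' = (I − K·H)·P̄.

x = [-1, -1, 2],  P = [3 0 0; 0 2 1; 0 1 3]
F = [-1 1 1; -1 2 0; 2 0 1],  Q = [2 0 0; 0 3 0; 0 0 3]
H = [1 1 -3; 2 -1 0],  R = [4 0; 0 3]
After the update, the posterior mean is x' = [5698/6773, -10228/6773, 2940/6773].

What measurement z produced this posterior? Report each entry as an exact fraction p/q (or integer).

z = [-2, 3]

x̄ = F·x = [2, -1, 0]
P̄ = F·P·Fᵀ + Q = [12 9 -2; 9 14 -4; -2 -4 18]
S = H·P̄·Hᵀ + R = [246 19; 19 29]
K = P̄·Hᵀ·S⁻¹ = [498/6773 3177/6773; 939/6773 319/6773; -1740/6773 1140/6773]
x' − x̄ = [-7848/6773, -3455/6773, 2940/6773] = K·y
y = (KᵀK)⁻¹·Kᵀ·(x' − x̄) = [-3, -2]
z = y + H·x̄ = [-3, -2] + [1, 5] = [-2, 3]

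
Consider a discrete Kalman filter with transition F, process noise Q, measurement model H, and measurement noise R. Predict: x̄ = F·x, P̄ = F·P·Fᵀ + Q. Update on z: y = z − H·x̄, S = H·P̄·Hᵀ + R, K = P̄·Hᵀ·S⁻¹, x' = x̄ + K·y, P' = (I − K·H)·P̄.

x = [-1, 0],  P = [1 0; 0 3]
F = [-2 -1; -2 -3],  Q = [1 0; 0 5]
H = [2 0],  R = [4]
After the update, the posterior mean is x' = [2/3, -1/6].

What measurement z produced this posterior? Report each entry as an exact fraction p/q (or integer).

z = [1]

x̄ = F·x = [2, 2]
P̄ = F·P·Fᵀ + Q = [8 13; 13 36]
S = H·P̄·Hᵀ + R = [36]
K = P̄·Hᵀ·S⁻¹ = [4/9; 13/18]
x' − x̄ = [-4/3, -13/6] = K·y
y = (KᵀK)⁻¹·Kᵀ·(x' − x̄) = [-3]
z = y + H·x̄ = [-3] + [4] = [1]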